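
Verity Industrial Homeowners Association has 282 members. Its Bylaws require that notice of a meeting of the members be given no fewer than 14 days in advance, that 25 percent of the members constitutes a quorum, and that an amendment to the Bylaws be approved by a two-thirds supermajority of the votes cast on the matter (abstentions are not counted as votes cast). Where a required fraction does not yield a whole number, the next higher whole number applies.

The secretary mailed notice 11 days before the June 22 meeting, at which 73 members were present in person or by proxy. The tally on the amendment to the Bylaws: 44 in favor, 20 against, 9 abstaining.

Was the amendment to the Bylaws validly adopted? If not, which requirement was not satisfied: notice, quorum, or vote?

Notice: 11 days given; 14 required. Not satisfied.
Quorum: 25% of 282 = 70.50, rounded up to 71; 73 present. Satisfied.
Vote: requires two-thirds of the votes cast (73 − 9 abstaining = 64); 2/3 of 64 = 42.67, rounded up to 43, so 43 needed; 44 in favor. Satisfied.

Invalid — notice requirement not satisfied.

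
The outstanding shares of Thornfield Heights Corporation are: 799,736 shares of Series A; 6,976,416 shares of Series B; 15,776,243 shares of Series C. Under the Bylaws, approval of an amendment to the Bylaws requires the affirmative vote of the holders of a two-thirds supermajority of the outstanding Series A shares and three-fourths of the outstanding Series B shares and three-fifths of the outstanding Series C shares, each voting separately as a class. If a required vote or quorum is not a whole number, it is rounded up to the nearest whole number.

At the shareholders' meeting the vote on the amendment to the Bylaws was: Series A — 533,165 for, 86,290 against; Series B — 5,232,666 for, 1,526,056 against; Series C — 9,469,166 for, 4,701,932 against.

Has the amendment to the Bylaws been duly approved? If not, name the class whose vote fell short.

Approved — every class gave the required vote.

Series A: 2/3 of 799736 = 533157.33, rounded up to 533158; 533,158 required, 533,165 in favor — approved.
Series B: 3/4 of 6976416 = 5232312; 5,232,312 required, 5,232,666 in favor — approved.
Series C: 3/5 of 15776243 = 9465745.80, rounded up to 9465746; 9,465,746 required, 9,469,166 in favor — approved.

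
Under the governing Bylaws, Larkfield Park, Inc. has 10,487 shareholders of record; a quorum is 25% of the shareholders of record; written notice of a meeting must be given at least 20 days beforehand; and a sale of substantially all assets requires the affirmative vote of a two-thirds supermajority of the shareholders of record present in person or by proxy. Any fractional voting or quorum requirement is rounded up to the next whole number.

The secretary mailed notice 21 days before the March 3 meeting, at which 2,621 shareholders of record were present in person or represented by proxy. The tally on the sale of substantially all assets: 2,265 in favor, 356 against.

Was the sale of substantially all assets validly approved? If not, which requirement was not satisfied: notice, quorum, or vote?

Invalid — quorum requirement not satisfied.

Notice: 21 days given; 20 required. Satisfied.
Quorum: 25% of 10,487 = 2,621.75, rounded up to 2,622; 2,621 present. Not satisfied.
Vote: requires two-thirds of those present (2,621); 2/3 of 2621 = 1747.33, rounded up to 1748, so 1,748 needed; 2,265 in favor. Satisfied.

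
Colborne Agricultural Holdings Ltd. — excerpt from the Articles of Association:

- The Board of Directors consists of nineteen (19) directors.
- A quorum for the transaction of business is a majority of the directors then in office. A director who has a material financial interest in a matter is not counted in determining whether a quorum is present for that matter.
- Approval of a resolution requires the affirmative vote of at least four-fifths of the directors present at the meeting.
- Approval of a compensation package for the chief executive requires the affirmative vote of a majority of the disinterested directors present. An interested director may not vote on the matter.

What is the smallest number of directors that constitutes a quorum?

10

A majority of 19 is 10.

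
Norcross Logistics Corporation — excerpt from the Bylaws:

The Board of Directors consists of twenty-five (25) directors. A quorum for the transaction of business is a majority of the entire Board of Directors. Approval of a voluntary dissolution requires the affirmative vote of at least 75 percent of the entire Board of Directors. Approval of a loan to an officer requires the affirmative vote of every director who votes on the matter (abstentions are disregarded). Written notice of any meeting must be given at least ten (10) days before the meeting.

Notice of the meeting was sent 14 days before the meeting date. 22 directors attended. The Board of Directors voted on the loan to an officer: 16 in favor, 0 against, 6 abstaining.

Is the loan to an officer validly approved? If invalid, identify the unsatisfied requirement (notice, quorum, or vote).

Valid — all requirements satisfied.

Notice: 14 days given; 10 required (14 ≥ 10). Satisfied.
Quorum: 22 present; quorum is 13. Satisfied.
Vote: the loan to an officer requires the unanimous vote of the votes cast (22 present − 6 abstaining = 16). Unanimous means all 16, so 16 affirmative votes are needed; 16 voted in favor. Satisfied.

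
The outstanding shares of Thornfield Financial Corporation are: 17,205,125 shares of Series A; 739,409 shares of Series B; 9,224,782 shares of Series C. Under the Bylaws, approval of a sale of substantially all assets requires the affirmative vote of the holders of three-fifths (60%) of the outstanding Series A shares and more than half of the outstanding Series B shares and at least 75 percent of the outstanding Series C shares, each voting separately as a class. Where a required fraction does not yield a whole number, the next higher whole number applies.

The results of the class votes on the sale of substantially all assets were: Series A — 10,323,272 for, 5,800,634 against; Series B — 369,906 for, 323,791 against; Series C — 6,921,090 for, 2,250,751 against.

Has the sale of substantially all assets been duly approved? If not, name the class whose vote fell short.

Approved — every class gave the required vote.

Series A: 3/5 of 17205125 = 10323075; 10,323,075 required, 10,323,272 in favor — approved.
Series B: a majority of 739409 is 369705; 369,705 required, 369,906 in favor — approved.
Series C: 3/4 of 9224782 = 6918586.50, rounded up to 6918587; 6,918,587 required, 6,921,090 in favor — approved.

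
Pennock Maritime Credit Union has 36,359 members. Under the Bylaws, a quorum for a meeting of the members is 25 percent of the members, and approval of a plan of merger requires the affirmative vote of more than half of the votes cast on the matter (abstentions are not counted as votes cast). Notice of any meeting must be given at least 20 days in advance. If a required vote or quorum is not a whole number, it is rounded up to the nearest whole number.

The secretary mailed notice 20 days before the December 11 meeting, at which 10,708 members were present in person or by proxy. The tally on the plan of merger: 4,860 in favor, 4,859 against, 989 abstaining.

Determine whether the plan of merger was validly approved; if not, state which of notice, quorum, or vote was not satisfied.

Valid — all requirements satisfied.

Notice: 20 days given; 20 required. Satisfied.
Quorum: 25% of 36,359 = 9,089.75, rounded up to 9,090; 10,708 present. Satisfied.
Vote: requires a majority of the votes cast (10,708 − 989 abstaining = 9,719); a majority of 9719 is 4860, so 4,860 needed; 4,860 in favor. Satisfied.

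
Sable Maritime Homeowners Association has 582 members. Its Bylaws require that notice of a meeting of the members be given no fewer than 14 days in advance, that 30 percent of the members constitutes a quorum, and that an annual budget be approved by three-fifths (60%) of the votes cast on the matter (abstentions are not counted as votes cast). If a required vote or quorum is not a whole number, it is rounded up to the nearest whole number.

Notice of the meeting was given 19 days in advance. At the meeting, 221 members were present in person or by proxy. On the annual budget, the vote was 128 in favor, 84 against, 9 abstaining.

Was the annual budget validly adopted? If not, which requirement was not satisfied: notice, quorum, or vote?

Valid — all requirements satisfied.

Notice: 19 days given; 14 required. Satisfied.
Quorum: 30% of 582 = 174.60, rounded up to 175; 221 present. Satisfied.
Vote: requires three-fifths of the votes cast (221 − 9 abstaining = 212); 3/5 of 212 = 127.20, rounded up to 128, so 128 needed; 128 in favor. Satisfied.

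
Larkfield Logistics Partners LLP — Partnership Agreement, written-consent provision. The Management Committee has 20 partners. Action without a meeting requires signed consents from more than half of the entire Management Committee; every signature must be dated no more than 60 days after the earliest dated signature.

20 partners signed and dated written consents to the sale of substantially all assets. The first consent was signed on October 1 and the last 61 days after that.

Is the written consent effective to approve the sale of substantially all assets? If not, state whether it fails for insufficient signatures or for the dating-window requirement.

Not effective — dating-window requirement not satisfied.

Signatures required: more than half of 20 — a majority of 20 is 11, so 11 needed; 20 signed. Sufficient.
Dating window: the latest signature is 61 days after the earliest; the limit is 60 days. Outside the window.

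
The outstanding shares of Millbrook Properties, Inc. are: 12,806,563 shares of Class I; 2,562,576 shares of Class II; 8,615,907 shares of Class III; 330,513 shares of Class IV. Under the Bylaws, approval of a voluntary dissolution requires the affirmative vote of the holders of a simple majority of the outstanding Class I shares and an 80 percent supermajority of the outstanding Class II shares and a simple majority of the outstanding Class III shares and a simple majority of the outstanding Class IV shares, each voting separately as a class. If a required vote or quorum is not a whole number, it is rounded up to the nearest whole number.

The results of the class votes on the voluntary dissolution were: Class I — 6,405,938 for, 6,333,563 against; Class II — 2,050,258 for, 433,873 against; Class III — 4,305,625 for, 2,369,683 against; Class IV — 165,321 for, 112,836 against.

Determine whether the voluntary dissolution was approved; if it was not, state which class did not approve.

Not approved — the Class III shares did not give the required vote.

Class I: a majority of 12806563 is 6403282; 6,403,282 required, 6,405,938 in favor — approved.
Class II: 4/5 of 2562576 = 2050060.80, rounded up to 2050061; 2,050,061 required, 2,050,258 in favor — approved.
Class III: a majority of 8615907 is 4307954; 4,307,954 required, 4,305,625 in favor — not approved.
Class IV: a majority of 330513 is 165257; 165,257 required, 165,321 in favor — approved.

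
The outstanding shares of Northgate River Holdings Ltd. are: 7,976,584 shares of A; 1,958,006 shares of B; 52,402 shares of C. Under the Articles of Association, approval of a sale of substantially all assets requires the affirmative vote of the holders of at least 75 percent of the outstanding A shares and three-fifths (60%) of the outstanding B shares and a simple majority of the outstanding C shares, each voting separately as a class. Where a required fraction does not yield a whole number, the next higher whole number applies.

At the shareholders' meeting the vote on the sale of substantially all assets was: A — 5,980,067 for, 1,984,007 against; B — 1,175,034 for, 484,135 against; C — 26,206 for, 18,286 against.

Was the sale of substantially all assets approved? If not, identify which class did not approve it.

A: 3/4 of 7976584 = 5982438; 5,982,438 required, 5,980,067 in favor — not approved.
B: 3/5 of 1958006 = 1174803.60, rounded up to 1174804; 1,174,804 required, 1,175,034 in favor — approved.
C: a majority of 52402 is 26202; 26,202 required, 26,206 in favor — approved.

Not approved — the A shares did not give the required vote.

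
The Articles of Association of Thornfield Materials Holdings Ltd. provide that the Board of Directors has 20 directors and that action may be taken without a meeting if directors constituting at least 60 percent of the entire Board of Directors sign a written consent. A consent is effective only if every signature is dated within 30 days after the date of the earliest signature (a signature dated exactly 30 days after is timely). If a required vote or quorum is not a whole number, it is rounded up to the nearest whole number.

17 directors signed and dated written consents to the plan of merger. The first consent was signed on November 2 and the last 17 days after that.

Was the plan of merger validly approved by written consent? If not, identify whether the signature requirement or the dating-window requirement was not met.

Effective — both the signature and dating-window requirements are satisfied.

Signatures required: at least 60 percent of 20 — 3/5 of 20 = 12, so 12 needed; 17 signed. Sufficient.
Dating window: the latest signature is 17 days after the earliest; the limit is 30 days. Within the window.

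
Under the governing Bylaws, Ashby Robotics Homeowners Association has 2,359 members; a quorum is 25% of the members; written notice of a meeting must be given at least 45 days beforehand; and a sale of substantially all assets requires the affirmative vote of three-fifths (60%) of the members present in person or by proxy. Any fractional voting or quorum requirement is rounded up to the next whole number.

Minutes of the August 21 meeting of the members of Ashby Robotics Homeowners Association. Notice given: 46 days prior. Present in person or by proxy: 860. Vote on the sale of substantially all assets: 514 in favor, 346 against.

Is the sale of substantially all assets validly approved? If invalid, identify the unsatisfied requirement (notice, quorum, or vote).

Invalid — vote requirement not satisfied.

Notice: 46 days given; 45 required. Satisfied.
Quorum: 25% of 2,359 = 589.75, rounded up to 590; 860 present. Satisfied.
Vote: requires three-fifths of those present (860); 3/5 of 860 = 516, so 516 needed; 514 in favor. Not satisfied.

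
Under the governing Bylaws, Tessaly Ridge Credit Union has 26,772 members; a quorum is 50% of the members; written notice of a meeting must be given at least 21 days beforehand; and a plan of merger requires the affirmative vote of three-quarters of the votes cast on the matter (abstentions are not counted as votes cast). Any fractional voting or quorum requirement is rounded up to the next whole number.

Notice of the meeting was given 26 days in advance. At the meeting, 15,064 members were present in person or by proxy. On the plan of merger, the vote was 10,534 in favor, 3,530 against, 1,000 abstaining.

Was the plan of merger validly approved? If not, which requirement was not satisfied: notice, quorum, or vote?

Notice: 26 days given; 21 required. Satisfied.
Quorum: 50% of 26,772 = 13,386; 15,064 present. Satisfied.
Vote: requires three-fourths of the votes cast (15,064 − 1,000 abstaining = 14,064); 3/4 of 14064 = 10548, so 10,548 needed; 10,534 in favor. Not satisfied.

Invalid — vote requirement not satisfied.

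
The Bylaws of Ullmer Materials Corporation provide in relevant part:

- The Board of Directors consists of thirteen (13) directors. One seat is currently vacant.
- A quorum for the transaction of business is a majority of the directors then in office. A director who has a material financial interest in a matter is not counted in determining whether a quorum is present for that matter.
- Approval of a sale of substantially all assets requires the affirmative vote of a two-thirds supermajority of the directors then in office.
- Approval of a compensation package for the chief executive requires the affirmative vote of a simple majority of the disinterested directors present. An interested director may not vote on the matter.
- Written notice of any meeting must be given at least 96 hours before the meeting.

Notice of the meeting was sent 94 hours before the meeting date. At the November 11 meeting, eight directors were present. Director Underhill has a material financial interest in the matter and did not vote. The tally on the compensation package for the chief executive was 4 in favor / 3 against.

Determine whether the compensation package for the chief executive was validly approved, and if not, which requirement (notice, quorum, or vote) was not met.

Invalid — notice requirement not satisfied.

Notice: 94 hours given; 96 required (94 < 96). Not satisfied.
Quorum: 8 present, but the 1 interested director does not count, leaving 7. Quorum is 7. Satisfied.
Vote: the compensation package for the chief executive requires a majority of the disinterested directors present (8 − 1 = 7). A majority of 7 is 4, so 4 affirmative votes are needed; 4 voted in favor. Satisfied.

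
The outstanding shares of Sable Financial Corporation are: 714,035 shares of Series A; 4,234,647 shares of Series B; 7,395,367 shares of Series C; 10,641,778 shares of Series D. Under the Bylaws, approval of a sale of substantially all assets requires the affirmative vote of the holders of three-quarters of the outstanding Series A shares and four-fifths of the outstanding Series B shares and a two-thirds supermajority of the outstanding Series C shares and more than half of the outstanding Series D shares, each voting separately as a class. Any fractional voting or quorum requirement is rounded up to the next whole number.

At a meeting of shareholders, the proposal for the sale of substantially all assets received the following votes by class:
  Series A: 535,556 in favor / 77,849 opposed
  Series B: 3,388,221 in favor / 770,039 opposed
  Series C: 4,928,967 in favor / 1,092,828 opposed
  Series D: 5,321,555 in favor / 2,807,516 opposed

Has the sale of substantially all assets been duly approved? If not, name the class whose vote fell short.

Series A: 3/4 of 714035 = 535526.25, rounded up to 535527; 535,527 required, 535,556 in favor — approved.
Series B: 4/5 of 4234647 = 3387717.60, rounded up to 3387718; 3,387,718 required, 3,388,221 in favor — approved.
Series C: 2/3 of 7395367 = 4930244.67, rounded up to 4930245; 4,930,245 required, 4,928,967 in favor — not approved.
Series D: a majority of 10641778 is 5320890; 5,320,890 required, 5,321,555 in favor — approved.

Not approved — the Series C shares did not give the required vote.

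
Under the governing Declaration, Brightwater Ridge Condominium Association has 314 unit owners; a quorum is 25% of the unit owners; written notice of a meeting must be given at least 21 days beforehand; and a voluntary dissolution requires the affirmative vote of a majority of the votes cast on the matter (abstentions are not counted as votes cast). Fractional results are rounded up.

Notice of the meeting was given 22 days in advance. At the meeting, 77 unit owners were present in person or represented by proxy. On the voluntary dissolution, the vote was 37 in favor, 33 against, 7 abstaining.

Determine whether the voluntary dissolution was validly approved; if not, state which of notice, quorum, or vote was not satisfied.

Notice: 22 days given; 21 required. Satisfied.
Quorum: 25% of 314 = 78.50, rounded up to 79; 77 present. Not satisfied.
Vote: requires a majority of the votes cast (77 − 7 abstaining = 70); a majority of 70 is 36, so 36 needed; 37 in favor. Satisfied.

Invalid — quorum requirement not satisfied.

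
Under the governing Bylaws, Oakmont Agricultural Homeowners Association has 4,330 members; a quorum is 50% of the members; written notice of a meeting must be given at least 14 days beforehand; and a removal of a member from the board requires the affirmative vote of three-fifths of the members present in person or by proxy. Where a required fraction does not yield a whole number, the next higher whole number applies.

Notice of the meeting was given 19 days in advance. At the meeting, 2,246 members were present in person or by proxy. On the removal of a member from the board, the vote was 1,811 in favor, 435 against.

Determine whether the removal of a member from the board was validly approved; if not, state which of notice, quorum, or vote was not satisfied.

Notice: 19 days given; 14 required. Satisfied.
Quorum: 50% of 4,330 = 2,165; 2,246 present. Satisfied.
Vote: requires three-fifths of those present (2,246); 3/5 of 2246 = 1347.60, rounded up to 1348, so 1,348 needed; 1,811 in favor. Satisfied.

Valid — all requirements satisfied.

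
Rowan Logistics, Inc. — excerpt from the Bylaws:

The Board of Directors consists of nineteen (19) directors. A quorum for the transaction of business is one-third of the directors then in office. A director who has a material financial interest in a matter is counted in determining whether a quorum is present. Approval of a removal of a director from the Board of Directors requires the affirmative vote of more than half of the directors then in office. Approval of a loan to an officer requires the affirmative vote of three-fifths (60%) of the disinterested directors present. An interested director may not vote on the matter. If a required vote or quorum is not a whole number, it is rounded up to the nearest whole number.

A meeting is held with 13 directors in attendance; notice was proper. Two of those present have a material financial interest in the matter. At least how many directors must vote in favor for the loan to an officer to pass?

7

The loan to an officer requires three-fifths of the disinterested directors present (13 − 2 = 11).
3/5 of 11 = 6.60, rounded up to 7.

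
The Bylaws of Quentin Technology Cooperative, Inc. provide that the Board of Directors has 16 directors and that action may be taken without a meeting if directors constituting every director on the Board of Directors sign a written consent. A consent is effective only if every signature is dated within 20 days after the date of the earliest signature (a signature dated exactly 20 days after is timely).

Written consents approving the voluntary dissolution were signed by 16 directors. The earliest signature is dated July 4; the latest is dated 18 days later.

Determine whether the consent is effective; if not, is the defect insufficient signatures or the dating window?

Signatures required: the unanimous vote of 16 — unanimous means all 16, so 16 needed; 16 signed. Sufficient.
Dating window: the latest signature is 18 days after the earliest; the limit is 20 days. Within the window.

Effective — both the signature and dating-window requirements are satisfied.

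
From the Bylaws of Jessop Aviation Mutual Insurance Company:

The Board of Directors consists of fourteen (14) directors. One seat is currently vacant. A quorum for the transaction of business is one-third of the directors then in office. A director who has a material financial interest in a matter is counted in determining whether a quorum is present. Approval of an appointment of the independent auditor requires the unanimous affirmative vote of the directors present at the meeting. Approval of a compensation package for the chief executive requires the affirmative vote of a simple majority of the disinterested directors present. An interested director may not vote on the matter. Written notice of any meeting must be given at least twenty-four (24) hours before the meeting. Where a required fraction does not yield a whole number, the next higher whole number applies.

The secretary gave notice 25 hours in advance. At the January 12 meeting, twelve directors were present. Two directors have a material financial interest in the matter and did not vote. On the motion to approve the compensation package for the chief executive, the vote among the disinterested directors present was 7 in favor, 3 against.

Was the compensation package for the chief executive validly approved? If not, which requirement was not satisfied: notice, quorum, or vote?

Notice: 25 hours given; 24 required (25 ≥ 24). Satisfied.
Quorum: 12 present (interested directors count toward quorum); quorum is 5. Satisfied.
Vote: the compensation package for the chief executive requires a majority of the disinterested directors present (12 − 2 = 10). A majority of 10 is 6, so 6 affirmative votes are needed; 7 voted in favor. Satisfied.

Valid — all requirements satisfied.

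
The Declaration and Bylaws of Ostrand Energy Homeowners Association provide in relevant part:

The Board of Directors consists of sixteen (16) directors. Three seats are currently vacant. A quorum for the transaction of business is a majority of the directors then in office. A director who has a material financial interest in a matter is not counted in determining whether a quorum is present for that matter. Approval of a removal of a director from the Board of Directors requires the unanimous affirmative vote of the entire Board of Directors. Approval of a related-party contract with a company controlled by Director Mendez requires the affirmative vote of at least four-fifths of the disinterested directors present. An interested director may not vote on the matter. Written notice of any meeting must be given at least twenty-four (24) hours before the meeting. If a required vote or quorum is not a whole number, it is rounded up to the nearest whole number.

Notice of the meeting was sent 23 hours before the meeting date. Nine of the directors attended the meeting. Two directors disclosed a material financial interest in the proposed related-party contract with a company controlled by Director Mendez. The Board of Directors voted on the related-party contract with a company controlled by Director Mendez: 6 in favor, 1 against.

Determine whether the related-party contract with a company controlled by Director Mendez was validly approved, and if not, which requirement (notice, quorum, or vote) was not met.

Notice: 23 hours given; 24 required (23 < 24). Not satisfied.
Quorum: 9 present, but the 2 interested directors do not count, leaving 7. Quorum is 7. Satisfied.
Vote: the related-party contract with a company controlled by Director Mendez requires four-fifths of the disinterested directors present (9 − 2 = 7). 4/5 of 7 = 5.60, rounded up to 6, so 6 affirmative votes are needed; 6 voted in favor. Satisfied.

Invalid — notice requirement not satisfied.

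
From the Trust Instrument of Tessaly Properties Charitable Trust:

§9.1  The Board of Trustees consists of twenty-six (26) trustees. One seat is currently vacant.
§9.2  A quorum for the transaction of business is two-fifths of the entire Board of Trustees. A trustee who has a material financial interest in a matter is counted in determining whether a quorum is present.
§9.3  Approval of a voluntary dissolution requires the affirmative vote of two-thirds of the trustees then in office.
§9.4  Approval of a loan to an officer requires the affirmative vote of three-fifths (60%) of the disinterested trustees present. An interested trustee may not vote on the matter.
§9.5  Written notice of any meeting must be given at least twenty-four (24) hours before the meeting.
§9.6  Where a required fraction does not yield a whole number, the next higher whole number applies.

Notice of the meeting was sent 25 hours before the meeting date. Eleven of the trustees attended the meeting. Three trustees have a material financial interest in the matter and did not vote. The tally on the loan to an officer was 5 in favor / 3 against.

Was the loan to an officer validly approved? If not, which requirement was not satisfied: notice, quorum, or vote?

Valid — all requirements satisfied.

Notice: 25 hours given; 24 required (25 ≥ 24). Satisfied.
Quorum: 11 present (interested trustees count toward quorum); quorum is 11. Satisfied.
Vote: the loan to an officer requires three-fifths of the disinterested trustees present (11 − 3 = 8). 3/5 of 8 = 4.80, rounded up to 5, so 5 affirmative votes are needed; 5 voted in favor. Satisfied.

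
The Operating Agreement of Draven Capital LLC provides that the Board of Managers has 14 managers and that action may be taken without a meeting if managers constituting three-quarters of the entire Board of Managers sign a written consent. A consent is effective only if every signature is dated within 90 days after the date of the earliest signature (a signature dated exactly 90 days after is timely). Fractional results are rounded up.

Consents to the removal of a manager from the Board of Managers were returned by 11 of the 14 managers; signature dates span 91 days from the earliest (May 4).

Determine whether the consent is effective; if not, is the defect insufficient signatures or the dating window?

Signatures required: three-quarters of 14 — 3/4 of 14 = 10.50, rounded up to 11, so 11 needed; 11 signed. Sufficient.
Dating window: the latest signature is 91 days after the earliest; the limit is 90 days. Outside the window.

Not effective — dating-window requirement not satisfied.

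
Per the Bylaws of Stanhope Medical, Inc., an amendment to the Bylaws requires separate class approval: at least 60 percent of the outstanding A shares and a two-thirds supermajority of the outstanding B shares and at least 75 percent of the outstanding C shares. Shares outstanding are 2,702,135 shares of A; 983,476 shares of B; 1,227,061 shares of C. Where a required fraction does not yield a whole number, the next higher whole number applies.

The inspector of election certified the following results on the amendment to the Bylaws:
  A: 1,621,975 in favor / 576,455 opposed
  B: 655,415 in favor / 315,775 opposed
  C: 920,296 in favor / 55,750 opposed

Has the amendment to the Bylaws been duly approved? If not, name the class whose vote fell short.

A: 3/5 of 2702135 = 1621281; 1,621,281 required, 1,621,975 in favor — approved.
B: 2/3 of 983476 = 655650.67, rounded up to 655651; 655,651 required, 655,415 in favor — not approved.
C: 3/4 of 1227061 = 920295.75, rounded up to 920296; 920,296 required, 920,296 in favor — approved.

Not approved — the B shares did not give the required vote.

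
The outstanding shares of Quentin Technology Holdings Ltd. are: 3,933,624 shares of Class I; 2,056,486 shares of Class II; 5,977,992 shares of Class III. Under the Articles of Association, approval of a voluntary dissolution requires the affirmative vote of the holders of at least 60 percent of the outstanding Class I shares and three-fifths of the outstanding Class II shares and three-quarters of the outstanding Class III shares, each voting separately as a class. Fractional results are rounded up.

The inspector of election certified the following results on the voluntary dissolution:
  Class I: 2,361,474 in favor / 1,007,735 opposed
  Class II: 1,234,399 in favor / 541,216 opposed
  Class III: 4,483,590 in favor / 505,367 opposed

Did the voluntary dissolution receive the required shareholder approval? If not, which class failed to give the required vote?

Approved — every class gave the required vote.

Class I: 3/5 of 3933624 = 2360174.40, rounded up to 2360175; 2,360,175 required, 2,361,474 in favor — approved.
Class II: 3/5 of 2056486 = 1233891.60, rounded up to 1233892; 1,233,892 required, 1,234,399 in favor — approved.
Class III: 3/4 of 5977992 = 4483494; 4,483,494 required, 4,483,590 in favor — approved.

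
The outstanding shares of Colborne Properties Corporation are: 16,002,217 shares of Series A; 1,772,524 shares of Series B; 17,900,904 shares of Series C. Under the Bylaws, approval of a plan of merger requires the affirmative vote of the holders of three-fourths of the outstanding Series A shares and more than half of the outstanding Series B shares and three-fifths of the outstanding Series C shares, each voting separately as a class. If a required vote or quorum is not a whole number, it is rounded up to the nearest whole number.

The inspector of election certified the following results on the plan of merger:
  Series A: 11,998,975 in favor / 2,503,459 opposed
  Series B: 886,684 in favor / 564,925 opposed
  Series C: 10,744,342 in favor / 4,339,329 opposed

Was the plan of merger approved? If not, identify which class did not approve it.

Series A: 3/4 of 16002217 = 12001662.75, rounded up to 12001663; 12,001,663 required, 11,998,975 in favor — not approved.
Series B: a majority of 1772524 is 886263; 886,263 required, 886,684 in favor — approved.
Series C: 3/5 of 17900904 = 10740542.40, rounded up to 10740543; 10,740,543 required, 10,744,342 in favor — approved.

Not approved — the Series A shares did not give the required vote.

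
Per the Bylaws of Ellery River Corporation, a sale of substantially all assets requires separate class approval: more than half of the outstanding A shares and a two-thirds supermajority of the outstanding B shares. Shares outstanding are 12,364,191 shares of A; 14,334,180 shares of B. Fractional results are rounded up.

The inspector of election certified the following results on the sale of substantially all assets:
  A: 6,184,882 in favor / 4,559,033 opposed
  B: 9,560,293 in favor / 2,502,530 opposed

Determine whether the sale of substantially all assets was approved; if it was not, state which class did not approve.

A: a majority of 12364191 is 6182096; 6,182,096 required, 6,184,882 in favor — approved.
B: 2/3 of 14334180 = 9556120; 9,556,120 required, 9,560,293 in favor — approved.

Approved — every class gave the required vote.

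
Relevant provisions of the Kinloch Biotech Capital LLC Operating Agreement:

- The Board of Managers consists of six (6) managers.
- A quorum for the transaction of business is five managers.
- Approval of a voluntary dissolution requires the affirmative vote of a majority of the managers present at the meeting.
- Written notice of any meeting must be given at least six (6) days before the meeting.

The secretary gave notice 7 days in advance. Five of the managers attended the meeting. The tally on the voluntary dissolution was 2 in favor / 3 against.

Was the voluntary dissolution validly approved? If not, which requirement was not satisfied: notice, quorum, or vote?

Invalid — vote requirement not satisfied.

Notice: 7 days given; 6 required (7 ≥ 6). Satisfied.
Quorum: 5 present; quorum is 5. Satisfied.
Vote: the voluntary dissolution requires a majority of the managers present (5). A majority of 5 is 3, so 3 affirmative votes are needed; 2 voted in favor. Not satisfied.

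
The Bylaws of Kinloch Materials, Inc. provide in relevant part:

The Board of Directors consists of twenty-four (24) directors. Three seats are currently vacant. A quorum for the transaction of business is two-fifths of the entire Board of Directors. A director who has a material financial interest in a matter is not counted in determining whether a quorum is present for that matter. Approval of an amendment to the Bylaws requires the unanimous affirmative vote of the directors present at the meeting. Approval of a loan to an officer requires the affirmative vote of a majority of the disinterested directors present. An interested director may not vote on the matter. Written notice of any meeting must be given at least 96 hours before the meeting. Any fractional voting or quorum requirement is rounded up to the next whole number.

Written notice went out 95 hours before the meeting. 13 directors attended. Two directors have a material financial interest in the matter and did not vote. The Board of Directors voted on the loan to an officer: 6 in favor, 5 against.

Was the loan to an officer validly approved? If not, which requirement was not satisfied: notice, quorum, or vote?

Invalid — notice requirement not satisfied.

Notice: 95 hours given; 96 required (95 < 96). Not satisfied.
Quorum: 13 present, but the 2 interested directors do not count, leaving 11. Quorum is 10. Satisfied.
Vote: the loan to an officer requires a majority of the disinterested directors present (13 − 2 = 11). A majority of 11 is 6, so 6 affirmative votes are needed; 6 voted in favor. Satisfied.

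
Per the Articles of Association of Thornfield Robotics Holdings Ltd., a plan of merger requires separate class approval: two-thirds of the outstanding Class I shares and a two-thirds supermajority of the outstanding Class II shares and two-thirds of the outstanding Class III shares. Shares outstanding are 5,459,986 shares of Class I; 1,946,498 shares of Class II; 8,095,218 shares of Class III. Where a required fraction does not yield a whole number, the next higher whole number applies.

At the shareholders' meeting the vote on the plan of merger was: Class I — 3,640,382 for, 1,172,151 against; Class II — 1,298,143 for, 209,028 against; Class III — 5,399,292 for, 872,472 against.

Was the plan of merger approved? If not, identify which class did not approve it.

Approved — every class gave the required vote.

Class I: 2/3 of 5459986 = 3639990.67, rounded up to 3639991; 3,639,991 required, 3,640,382 in favor — approved.
Class II: 2/3 of 1946498 = 1297665.33, rounded up to 1297666; 1,297,666 required, 1,298,143 in favor — approved.
Class III: 2/3 of 8095218 = 5396812; 5,396,812 required, 5,399,292 in favor — approved.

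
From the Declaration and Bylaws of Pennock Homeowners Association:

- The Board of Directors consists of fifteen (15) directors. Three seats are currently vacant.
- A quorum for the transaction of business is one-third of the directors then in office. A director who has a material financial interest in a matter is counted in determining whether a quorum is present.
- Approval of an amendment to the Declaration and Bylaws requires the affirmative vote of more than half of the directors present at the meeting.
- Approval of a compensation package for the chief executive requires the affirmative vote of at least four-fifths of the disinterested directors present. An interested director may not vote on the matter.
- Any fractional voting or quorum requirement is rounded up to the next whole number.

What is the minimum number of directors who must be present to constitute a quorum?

4

1/3 of 12 = 4.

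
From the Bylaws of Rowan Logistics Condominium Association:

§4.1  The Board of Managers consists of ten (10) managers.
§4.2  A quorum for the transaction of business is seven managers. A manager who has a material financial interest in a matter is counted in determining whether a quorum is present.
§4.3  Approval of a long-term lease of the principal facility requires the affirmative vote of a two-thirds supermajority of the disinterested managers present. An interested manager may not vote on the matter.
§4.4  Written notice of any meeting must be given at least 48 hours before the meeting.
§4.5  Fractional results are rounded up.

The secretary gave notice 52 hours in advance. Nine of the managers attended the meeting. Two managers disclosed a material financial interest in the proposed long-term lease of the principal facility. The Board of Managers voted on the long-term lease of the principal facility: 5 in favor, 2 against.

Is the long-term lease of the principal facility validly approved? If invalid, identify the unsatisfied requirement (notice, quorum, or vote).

Notice: 52 hours given; 48 required (52 ≥ 48). Satisfied.
Quorum: 9 present (interested managers count toward quorum); quorum is 7. Satisfied.
Vote: the long-term lease of the principal facility requires two-thirds of the disinterested managers present (9 − 2 = 7). 2/3 of 7 = 4.67, rounded up to 5, so 5 affirmative votes are needed; 5 voted in favor. Satisfied.

Valid — all requirements satisfied.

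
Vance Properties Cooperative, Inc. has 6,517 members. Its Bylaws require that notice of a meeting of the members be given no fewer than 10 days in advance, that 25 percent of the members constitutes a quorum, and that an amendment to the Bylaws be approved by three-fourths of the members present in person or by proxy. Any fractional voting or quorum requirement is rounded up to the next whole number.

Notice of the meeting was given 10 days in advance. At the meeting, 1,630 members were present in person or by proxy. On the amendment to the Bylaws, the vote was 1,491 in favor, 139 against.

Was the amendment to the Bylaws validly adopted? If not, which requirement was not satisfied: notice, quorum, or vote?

Valid — all requirements satisfied.

Notice: 10 days given; 10 required. Satisfied.
Quorum: 25% of 6,517 = 1,629.25, rounded up to 1,630; 1,630 present. Satisfied.
Vote: requires three-fourths of those present (1,630); 3/4 of 1630 = 1222.50, rounded up to 1223, so 1,223 needed; 1,491 in favor. Satisfied.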